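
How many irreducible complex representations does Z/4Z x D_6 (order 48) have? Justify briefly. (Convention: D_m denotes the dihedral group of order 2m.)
24

Justification: The number of irreducible complex representations of a finite group equals its number of conjugacy classes. For a direct product, #classes(G x H) = #classes(G) * #classes(H). Z/4Z has 4 classes (abelian), D_6 has 6 classes, so 4 * 6 = 24, so Z/4Z x D_6 (order 48) has exactly 24 irreducible complex representations.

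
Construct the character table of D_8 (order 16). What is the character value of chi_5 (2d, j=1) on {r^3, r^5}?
Conjugacy classes: {e} of size 1, {r^4} of size 1, {r^1, r^7} of size 2, {r^2, r^6} of size 2, {r^3, r^5} of size 2, {s, sr^2, ...} of size 4, {sr, sr^3, ...} of size 4.
Character table:
  irrep \ class              {e} (size 1)  {r^4} (size 1)  {r^1, r^7} (size 2)  {r^2, r^6} (size 2)  {r^3, r^5} (size 2)  {s, sr^2, ...} (size 4)  {sr, sr^3, ...} (size 4)
  chi_1 (triv)               1             1               1                    1                    1                    1                        1                       
  chi_2 (sign: r->1, s->-1)  1             1               1                    1                    1                    -1                       -1                      
  chi_3 (r->-1, s->1)        1             1               -1                   1                    -1                   1                        -1                      
  chi_4 (r->-1, s->-1)       1             1               -1                   1                    -1                   -1                       1                       
  chi_5 (2d, j=1)            2             -2              sqrt(2)              0                    -sqrt(2)             0                        0                       
  chi_6 (2d, j=2)            2             2               0                    -2                   0                    0                        0                       
  chi_7 (2d, j=3)            2             -2              -sqrt(2)             0                    sqrt(2)              0                        0                       

Spot check: chi_5 (2d, j=1) on {r^3, r^5} = -sqrt(2).

Working: D_8 has order 2*8 = 16 with 7 conjugacy classes, hence 7 irreducibles. Sum of squared dims 1 + 1 + 1 + 1 + 4 + 4 + 4 = 16 = |G|. Linear characters come from the abelianisation; the 2-dimensional irreps have character r^k -> 2*cos(2*pi*j*k/8), reflections -> 0.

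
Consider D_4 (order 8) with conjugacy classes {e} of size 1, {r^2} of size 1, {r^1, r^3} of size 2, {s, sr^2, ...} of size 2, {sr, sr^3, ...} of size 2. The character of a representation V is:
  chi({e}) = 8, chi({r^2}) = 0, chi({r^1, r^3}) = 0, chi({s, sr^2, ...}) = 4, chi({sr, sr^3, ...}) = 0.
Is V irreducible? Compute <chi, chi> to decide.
Not irreducible (reducible): <chi, chi> = 12 > 1.

Working: <chi, chi> = (1/|G|) sum_C |C| * |chi(C)|^2 = (1/8)[1*|8|^2 + 1*|0|^2 + 2*|0|^2 + 2*|4|^2 + 2*|0|^2]
  = (1/8)[(64) + (0) + (0) + (32) + (0)] = 96/8 = 12.
A character is irreducible iff <chi, chi> = 1, so this representation is reducible.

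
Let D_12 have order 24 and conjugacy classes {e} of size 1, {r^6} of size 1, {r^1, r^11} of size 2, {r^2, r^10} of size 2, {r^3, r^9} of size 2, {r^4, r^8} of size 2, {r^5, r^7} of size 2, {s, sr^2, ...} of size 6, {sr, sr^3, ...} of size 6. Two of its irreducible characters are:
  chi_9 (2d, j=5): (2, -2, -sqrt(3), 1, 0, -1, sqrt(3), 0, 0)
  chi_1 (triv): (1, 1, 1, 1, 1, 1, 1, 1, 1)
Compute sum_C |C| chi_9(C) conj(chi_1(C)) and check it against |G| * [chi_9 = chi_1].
Sum = 0; so <chi_9, chi_1> = 0 (distinct irreducibles are orthogonal).

Explanation: Compute term by term over conjugacy classes (|C| * chi_9(C) * conj(chi_1(C))):
  1*(2)*conj(1) + 1*(-2)*conj(1) + 2*(-sqrt(3))*conj(1) + 2*(1)*conj(1) + 2*(0)*conj(1) + 2*(-1)*conj(1) + 2*(sqrt(3))*conj(1) + 6*(0)*conj(1) + 6*(0)*conj(1)
  = (2) + (-2) + (-2*sqrt(3)) + (2) + (0) + (-2) + (2*sqrt(3)) + (0) + (0)
  = 0.
Dividing by |G| = 24 gives 0/24 = 0, matching the row-orthogonality relation <chi_9, chi_1> = [chi_9 = chi_1].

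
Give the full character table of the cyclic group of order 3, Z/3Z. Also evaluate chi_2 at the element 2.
Character table of Z/3Z (irreps indexed chi_0,...,chi_2 with chi_k(m) = zeta_3^(k*m), zeta_3 = exp(2*pi*i/3)):
  irrep \ class  {0} (size 1)  {1} (size 1)    {2} (size 1)  
  chi_0          1             1               1             
  chi_1          1             exp(2*I*pi/3)   exp(-2*I*pi/3)
  chi_2          1             exp(-2*I*pi/3)  exp(2*I*pi/3) 

Spot check: chi_2(2) = zeta_3^(2*2) = zeta_3^4 = exp(2*I*pi/3).

Solution. Z/3Z is abelian, so all 3 irreducible complex representations are 1-dimensional. They are given by chi_k(m) = zeta_3^(k*m) for k = 0,...,2. Row orthogonality: sum_m chi_k(m) conj(chi_l(m)) = 3 * [k = l].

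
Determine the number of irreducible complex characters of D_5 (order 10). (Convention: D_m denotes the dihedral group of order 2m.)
4

Justification: The number of irreducible complex representations of a finite group equals its number of conjugacy classes. D_5 has 4 conjugacy classes ((n+3)/2 for n odd), so D_5 (order 10) has exactly 4 irreducible complex representations.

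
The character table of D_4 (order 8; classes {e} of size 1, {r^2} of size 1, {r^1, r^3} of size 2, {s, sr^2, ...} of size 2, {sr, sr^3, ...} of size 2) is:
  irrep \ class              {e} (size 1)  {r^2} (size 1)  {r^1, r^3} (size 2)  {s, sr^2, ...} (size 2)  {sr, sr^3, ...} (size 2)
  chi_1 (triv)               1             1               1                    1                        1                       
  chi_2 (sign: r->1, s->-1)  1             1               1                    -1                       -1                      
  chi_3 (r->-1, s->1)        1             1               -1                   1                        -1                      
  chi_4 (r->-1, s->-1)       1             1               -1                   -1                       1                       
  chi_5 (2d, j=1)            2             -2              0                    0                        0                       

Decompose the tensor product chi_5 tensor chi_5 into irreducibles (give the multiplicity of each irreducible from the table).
chi_5 tensor chi_5 = chi_1 + chi_2 + chi_3 + chi_4 (all other irreducibles have multiplicity 0).

Reasoning: The character of a tensor product is the pointwise product (chi_5 * chi_5)(C) = chi_5(C) * chi_5(C):
  {e}: (2)*(2), {r^2}: (-2)*(-2), {r^1, r^3}: (0)*(0), {s, sr^2, ...}: (0)*(0), {sr, sr^3, ...}: (0)*(0)
so (chi_5 * chi_5) takes values
  {e} -> 4, {r^2} -> 4, {r^1, r^3} -> 0, {s, sr^2, ...} -> 0, {sr, sr^3, ...} -> 0.
Now take the inner product of this character with each irreducible chi from the table, <chi_5*chi_5, chi> = (1/8) sum_C |C| (chi_5*chi_5)(C) conj(chi(C)):
  <chi_5*chi_5, chi_1> = (1/8)[1*(4)*conj(1) + 1*(4)*conj(1) + 2*(0)*conj(1) + 2*(0)*conj(1) + 2*(0)*conj(1)]
      = (1/8)[(4) + (4) + (0) + (0) + (0)] = 8/8 = 1
  <chi_5*chi_5, chi_2> = (1/8)[1*(4)*conj(1) + 1*(4)*conj(1) + 2*(0)*conj(1) + 2*(0)*conj(-1) + 2*(0)*conj(-1)]
      = (1/8)[(4) + (4) + (0) + (0) + (0)] = 8/8 = 1
  <chi_5*chi_5, chi_3> = (1/8)[1*(4)*conj(1) + 1*(4)*conj(1) + 2*(0)*conj(-1) + 2*(0)*conj(1) + 2*(0)*conj(-1)]
      = (1/8)[(4) + (4) + (0) + (0) + (0)] = 8/8 = 1
  <chi_5*chi_5, chi_4> = (1/8)[1*(4)*conj(1) + 1*(4)*conj(1) + 2*(0)*conj(-1) + 2*(0)*conj(-1) + 2*(0)*conj(1)]
      = (1/8)[(4) + (4) + (0) + (0) + (0)] = 8/8 = 1
  <chi_5*chi_5, chi_5> = (1/8)[1*(4)*conj(2) + 1*(4)*conj(-2) + 2*(0)*conj(0) + 2*(0)*conj(0) + 2*(0)*conj(0)]
      = (1/8)[(8) + (-8) + (0) + (0) + (0)] = 0/8 = 0
Hence the multiplicities are chi_1: 1, chi_2: 1, chi_3: 1, chi_4: 1. Dimension check: dim(chi_5)*dim(chi_5) = 2*2 = 4 and sum (mult * dim) = 1*1 + 1*1 + 1*1 + 1*1 = 4.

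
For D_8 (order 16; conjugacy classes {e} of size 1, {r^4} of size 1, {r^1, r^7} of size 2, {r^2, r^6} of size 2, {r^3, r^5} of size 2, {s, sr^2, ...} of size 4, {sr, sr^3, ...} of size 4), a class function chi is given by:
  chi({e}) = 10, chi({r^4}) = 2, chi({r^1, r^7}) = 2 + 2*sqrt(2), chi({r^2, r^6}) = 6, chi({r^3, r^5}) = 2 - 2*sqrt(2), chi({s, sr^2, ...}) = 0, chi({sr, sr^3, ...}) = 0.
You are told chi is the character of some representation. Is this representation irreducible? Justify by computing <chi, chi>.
Not irreducible (reducible): <chi, chi> = 14 > 1.

Details: <chi, chi> = (1/|G|) sum_C |C| * |chi(C)|^2 = (1/16)[1*|10|^2 + 1*|2|^2 + 2*|2 + 2*sqrt(2)|^2 + 2*|6|^2 + 2*|2 - 2*sqrt(2)|^2 + 4*|0|^2 + 4*|0|^2]
  = (1/16)[(100) + (4) + (16*sqrt(2) + 24) + (72) + (24 - 16*sqrt(2)) + (0) + (0)] = 224/16 = 14.
A character is irreducible iff <chi, chi> = 1, so this representation is reducible.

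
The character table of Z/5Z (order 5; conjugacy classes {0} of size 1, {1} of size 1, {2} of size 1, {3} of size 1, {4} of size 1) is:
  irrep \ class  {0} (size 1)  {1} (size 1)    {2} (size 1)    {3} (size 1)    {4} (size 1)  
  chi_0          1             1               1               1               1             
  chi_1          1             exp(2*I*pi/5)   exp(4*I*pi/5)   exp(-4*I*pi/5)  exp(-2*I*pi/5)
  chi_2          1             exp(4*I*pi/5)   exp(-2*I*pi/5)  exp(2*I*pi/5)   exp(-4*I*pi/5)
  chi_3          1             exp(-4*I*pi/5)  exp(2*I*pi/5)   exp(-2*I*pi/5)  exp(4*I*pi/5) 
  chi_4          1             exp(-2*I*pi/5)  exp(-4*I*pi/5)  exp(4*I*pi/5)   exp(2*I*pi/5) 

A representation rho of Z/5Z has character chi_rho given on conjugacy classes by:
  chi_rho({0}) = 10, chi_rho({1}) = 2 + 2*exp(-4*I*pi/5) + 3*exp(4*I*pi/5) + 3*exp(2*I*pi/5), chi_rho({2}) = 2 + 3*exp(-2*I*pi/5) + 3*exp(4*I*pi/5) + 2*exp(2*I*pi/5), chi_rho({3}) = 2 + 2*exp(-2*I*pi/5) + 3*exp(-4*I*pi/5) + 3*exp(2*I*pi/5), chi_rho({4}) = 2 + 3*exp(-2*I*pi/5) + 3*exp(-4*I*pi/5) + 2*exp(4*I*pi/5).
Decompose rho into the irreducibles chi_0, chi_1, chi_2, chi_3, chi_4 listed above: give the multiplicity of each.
Multiplicities: chi_0: 2, chi_1: 3, chi_2: 3, chi_3: 2, chi_4: 0.

Justification: Use <chi_rho, chi> = (1/|G|) sum_C |C| * chi_rho(C) * conj(chi(C)) with |G| = 5 for each irreducible chi in the table:
  <chi_rho, chi_0> = (1/5)[1*(10)*conj(1) + 1*(2 + 2*exp(-4*I*pi/5) + 3*exp(4*I*pi/5) + 3*exp(2*I*pi/5))*conj(1) + 1*(2 + 3*exp(-2*I*pi/5) + 3*exp(4*I*pi/5) + 2*exp(2*I*pi/5))*conj(1) + 1*(2 + 2*exp(-2*I*pi/5) + 3*exp(-4*I*pi/5) + 3*exp(2*I*pi/5))*conj(1) + 1*(2 + 3*exp(-2*I*pi/5) + 3*exp(-4*I*pi/5) + 2*exp(4*I*pi/5))*conj(1)]
      = (1/5)[(10) + (2 + 2*exp(-4*I*pi/5) + 3*exp(4*I*pi/5) + 3*exp(2*I*pi/5)) + (2 + 3*exp(-2*I*pi/5) + 3*exp(4*I*pi/5) + 2*exp(2*I*pi/5)) + (2 + 2*exp(-2*I*pi/5) + 3*exp(-4*I*pi/5) + 3*exp(2*I*pi/5)) + (2 + 3*exp(-2*I*pi/5) + 3*exp(-4*I*pi/5) + 2*exp(4*I*pi/5))] = 10/5 = 2
  <chi_rho, chi_1> = (1/5)[1*(10)*conj(1) + 1*(2 + 2*exp(-4*I*pi/5) + 3*exp(4*I*pi/5) + 3*exp(2*I*pi/5))*conj(exp(2*I*pi/5)) + 1*(2 + 3*exp(-2*I*pi/5) + 3*exp(4*I*pi/5) + 2*exp(2*I*pi/5))*conj(exp(4*I*pi/5)) + 1*(2 + 2*exp(-2*I*pi/5) + 3*exp(-4*I*pi/5) + 3*exp(2*I*pi/5))*conj(exp(-4*I*pi/5)) + 1*(2 + 3*exp(-2*I*pi/5) + 3*exp(-4*I*pi/5) + 2*exp(4*I*pi/5))*conj(exp(-2*I*pi/5))]
      = (1/5)[(10) + (3 + 2*exp(-2*I*pi/5) + 2*exp(4*I*pi/5) + 3*exp(2*I*pi/5)) + (3 + 2*exp(-2*I*pi/5) + 2*exp(-4*I*pi/5) + 3*exp(4*I*pi/5)) + (3 + 3*exp(-4*I*pi/5) + 2*exp(4*I*pi/5) + 2*exp(2*I*pi/5)) + (3 + 3*exp(-2*I*pi/5) + 2*exp(-4*I*pi/5) + 2*exp(2*I*pi/5))] = 15/5 = 3
  <chi_rho, chi_2> = (1/5)[1*(10)*conj(1) + 1*(2 + 2*exp(-4*I*pi/5) + 3*exp(4*I*pi/5) + 3*exp(2*I*pi/5))*conj(exp(4*I*pi/5)) + 1*(2 + 3*exp(-2*I*pi/5) + 3*exp(4*I*pi/5) + 2*exp(2*I*pi/5))*conj(exp(-2*I*pi/5)) + 1*(2 + 2*exp(-2*I*pi/5) + 3*exp(-4*I*pi/5) + 3*exp(2*I*pi/5))*conj(exp(2*I*pi/5)) + 1*(2 + 3*exp(-2*I*pi/5) + 3*exp(-4*I*pi/5) + 2*exp(4*I*pi/5))*conj(exp(-4*I*pi/5))]
      = (1/5)[(10) + (3 + 3*exp(-2*I*pi/5) + 2*exp(-4*I*pi/5) + 2*exp(2*I*pi/5)) + (3 + 3*exp(-4*I*pi/5) + 2*exp(4*I*pi/5) + 2*exp(2*I*pi/5)) + (3 + 2*exp(-2*I*pi/5) + 2*exp(-4*I*pi/5) + 3*exp(4*I*pi/5)) + (3 + 2*exp(-2*I*pi/5) + 2*exp(4*I*pi/5) + 3*exp(2*I*pi/5))] = 15/5 = 3
  <chi_rho, chi_3> = (1/5)[1*(10)*conj(1) + 1*(2 + 2*exp(-4*I*pi/5) + 3*exp(4*I*pi/5) + 3*exp(2*I*pi/5))*conj(exp(-4*I*pi/5)) + 1*(2 + 3*exp(-2*I*pi/5) + 3*exp(4*I*pi/5) + 2*exp(2*I*pi/5))*conj(exp(2*I*pi/5)) + 1*(2 + 2*exp(-2*I*pi/5) + 3*exp(-4*I*pi/5) + 3*exp(2*I*pi/5))*conj(exp(-2*I*pi/5)) + 1*(2 + 3*exp(-2*I*pi/5) + 3*exp(-4*I*pi/5) + 2*exp(4*I*pi/5))*conj(exp(4*I*pi/5))]
      = (1/5)[(10) + (2 + 3*exp(-2*I*pi/5) + 3*exp(-4*I*pi/5) + 2*exp(4*I*pi/5)) + (2 + 2*exp(-2*I*pi/5) + 3*exp(-4*I*pi/5) + 3*exp(2*I*pi/5)) + (2 + 3*exp(-2*I*pi/5) + 3*exp(4*I*pi/5) + 2*exp(2*I*pi/5)) + (2 + 2*exp(-4*I*pi/5) + 3*exp(4*I*pi/5) + 3*exp(2*I*pi/5))] = 10/5 = 2
  <chi_rho, chi_4> = (1/5)[1*(10)*conj(1) + 1*(2 + 2*exp(-4*I*pi/5) + 3*exp(4*I*pi/5) + 3*exp(2*I*pi/5))*conj(exp(-2*I*pi/5)) + 1*(2 + 3*exp(-2*I*pi/5) + 3*exp(4*I*pi/5) + 2*exp(2*I*pi/5))*conj(exp(-4*I*pi/5)) + 1*(2 + 2*exp(-2*I*pi/5) + 3*exp(-4*I*pi/5) + 3*exp(2*I*pi/5))*conj(exp(4*I*pi/5)) + 1*(2 + 3*exp(-2*I*pi/5) + 3*exp(-4*I*pi/5) + 2*exp(4*I*pi/5))*conj(exp(2*I*pi/5))]
      = (1/5)[(10) + (2*exp(-2*I*pi/5) + 3*exp(-4*I*pi/5) + 3*exp(4*I*pi/5) + 2*exp(2*I*pi/5)) + (3*exp(-2*I*pi/5) + 2*exp(-4*I*pi/5) + 2*exp(4*I*pi/5) + 3*exp(2*I*pi/5)) + (3*exp(-2*I*pi/5) + 2*exp(-4*I*pi/5) + 2*exp(4*I*pi/5) + 3*exp(2*I*pi/5)) + (2*exp(-2*I*pi/5) + 3*exp(-4*I*pi/5) + 3*exp(4*I*pi/5) + 2*exp(2*I*pi/5))] = 0/5 = 0
(Exp terms are combined using exp(i*s)*conj(exp(i*t)) = exp(i*(s-t)), and sums of them are collapsed using the identity that for every m > 1 the m distinct m-th roots of unity sum to 0, e.g. 1 + exp(2*I*pi/3) + exp(-2*I*pi/3) = 0.)
Dimension check: dim(rho) = sum (mult * dim) = 2*1 + 3*1 + 3*1 + 2*1 + 0*1 = 10 = chi_rho(e) = 10.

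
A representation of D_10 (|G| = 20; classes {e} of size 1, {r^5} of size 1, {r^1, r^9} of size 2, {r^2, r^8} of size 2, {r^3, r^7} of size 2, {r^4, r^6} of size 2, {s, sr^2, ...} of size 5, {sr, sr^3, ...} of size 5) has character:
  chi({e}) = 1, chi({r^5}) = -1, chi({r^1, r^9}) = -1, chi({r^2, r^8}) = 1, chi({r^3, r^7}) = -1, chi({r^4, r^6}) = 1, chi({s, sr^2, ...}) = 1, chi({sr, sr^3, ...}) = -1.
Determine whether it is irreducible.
Irreducible: <chi, chi> = 1.

Proof sketch: <chi, chi> = (1/|G|) sum_C |C| * |chi(C)|^2 = (1/20)[1*|1|^2 + 1*|-1|^2 + 2*|-1|^2 + 2*|1|^2 + 2*|-1|^2 + 2*|1|^2 + 5*|1|^2 + 5*|-1|^2]
  = (1/20)[(1) + (1) + (2) + (2) + (2) + (2) + (5) + (5)] = 20/20 = 1.
A character is irreducible iff <chi, chi> = 1, so this representation is irreducible.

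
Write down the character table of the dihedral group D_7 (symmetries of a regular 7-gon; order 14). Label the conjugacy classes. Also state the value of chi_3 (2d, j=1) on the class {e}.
Conjugacy classes: {e} of size 1, {r^1, r^6} of size 2, {r^2, r^5} of size 2, {r^3, r^4} of size 2, {s, sr, ..., sr^6} of size 7.
Character table:
  irrep \ class              {e} (size 1)  {r^1, r^6} (size 2)  {r^2, r^5} (size 2)  {r^3, r^4} (size 2)  {s, sr, ..., sr^6} (size 7)
  chi_1 (triv)               1             1                    1                    1                    1                          
  chi_2 (sign: r->1, s->-1)  1             1                    1                    1                    -1                         
  chi_3 (2d, j=1)            2             2*cos(2*pi/7)        -2*cos(3*pi/7)       -2*cos(pi/7)         0                          
  chi_4 (2d, j=2)            2             -2*cos(3*pi/7)       -2*cos(pi/7)         2*cos(2*pi/7)        0                          
  chi_5 (2d, j=3)            2             -2*cos(pi/7)         2*cos(2*pi/7)        -2*cos(3*pi/7)       0                          

Spot check: chi_3 (2d, j=1) on {e} = 2.

Details: D_7 has order 2*7 = 14 with 5 conjugacy classes, hence 5 irreducibles. Sum of squared dims 1 + 1 + 4 + 4 + 4 = 14 = |G|. Linear characters come from the abelianisation; the 2-dimensional irreps have character r^k -> 2*cos(2*pi*j*k/7), reflections -> 0.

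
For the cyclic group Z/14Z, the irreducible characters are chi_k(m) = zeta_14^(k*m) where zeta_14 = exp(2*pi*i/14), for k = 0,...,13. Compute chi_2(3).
chi_2(3) = zeta_14^6 = exp(6*I*pi/7)

Solution. chi_2(3) = zeta_14^(2*3) = zeta_14^6. Since zeta_14^14 = 1, this equals zeta_14^6 = exp(2*pi*i*6/14) = exp(6*I*pi/7).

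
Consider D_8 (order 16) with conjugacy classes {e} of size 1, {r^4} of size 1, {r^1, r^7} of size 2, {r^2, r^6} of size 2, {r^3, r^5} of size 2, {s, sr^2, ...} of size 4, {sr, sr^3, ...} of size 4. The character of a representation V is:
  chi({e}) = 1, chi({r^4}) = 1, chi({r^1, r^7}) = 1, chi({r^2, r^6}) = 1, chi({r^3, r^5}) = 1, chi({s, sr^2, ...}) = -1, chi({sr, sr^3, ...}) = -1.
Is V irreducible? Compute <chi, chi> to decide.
Irreducible: <chi, chi> = 1.

Derivation: <chi, chi> = (1/|G|) sum_C |C| * |chi(C)|^2 = (1/16)[1*|1|^2 + 1*|1|^2 + 2*|1|^2 + 2*|1|^2 + 2*|1|^2 + 4*|-1|^2 + 4*|-1|^2]
  = (1/16)[(1) + (1) + (2) + (2) + (2) + (4) + (4)] = 16/16 = 1.
A character is irreducible iff <chi, chi> = 1, so this representation is irreducible.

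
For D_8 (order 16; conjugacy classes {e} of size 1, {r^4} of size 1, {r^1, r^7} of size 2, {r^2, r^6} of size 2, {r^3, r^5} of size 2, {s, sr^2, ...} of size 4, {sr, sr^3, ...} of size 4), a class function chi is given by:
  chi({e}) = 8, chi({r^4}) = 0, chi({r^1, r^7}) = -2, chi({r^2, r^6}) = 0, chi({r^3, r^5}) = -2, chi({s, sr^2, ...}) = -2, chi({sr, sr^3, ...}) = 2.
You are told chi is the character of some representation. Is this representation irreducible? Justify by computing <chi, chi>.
Not irreducible (reducible): <chi, chi> = 7 > 1.

Why: <chi, chi> = (1/|G|) sum_C |C| * |chi(C)|^2 = (1/16)[1*|8|^2 + 1*|0|^2 + 2*|-2|^2 + 2*|0|^2 + 2*|-2|^2 + 4*|-2|^2 + 4*|2|^2]
  = (1/16)[(64) + (0) + (8) + (0) + (8) + (16) + (16)] = 112/16 = 7.
A character is irreducible iff <chi, chi> = 1, so this representation is reducible.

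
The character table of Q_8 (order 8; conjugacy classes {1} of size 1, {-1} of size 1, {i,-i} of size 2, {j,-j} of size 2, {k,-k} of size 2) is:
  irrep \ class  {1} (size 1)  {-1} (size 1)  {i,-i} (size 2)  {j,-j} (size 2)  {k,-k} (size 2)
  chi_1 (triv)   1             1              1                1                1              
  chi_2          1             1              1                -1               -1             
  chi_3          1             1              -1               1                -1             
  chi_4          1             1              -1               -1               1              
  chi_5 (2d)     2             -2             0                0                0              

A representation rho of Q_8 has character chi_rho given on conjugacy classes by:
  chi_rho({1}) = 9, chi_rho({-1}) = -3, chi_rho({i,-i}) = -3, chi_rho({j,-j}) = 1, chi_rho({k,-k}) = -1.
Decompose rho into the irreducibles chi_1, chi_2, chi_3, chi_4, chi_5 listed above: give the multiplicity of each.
Multiplicities: chi_1: 0, chi_2: 0, chi_3: 2, chi_4: 1, chi_5: 3.

Working: Use <chi_rho, chi> = (1/|G|) sum_C |C| * chi_rho(C) * conj(chi(C)) with |G| = 8 for each irreducible chi in the table:
  <chi_rho, chi_1> = (1/8)[1*(9)*conj(1) + 1*(-3)*conj(1) + 2*(-3)*conj(1) + 2*(1)*conj(1) + 2*(-1)*conj(1)]
      = (1/8)[(9) + (-3) + (-6) + (2) + (-2)] = 0/8 = 0
  <chi_rho, chi_2> = (1/8)[1*(9)*conj(1) + 1*(-3)*conj(1) + 2*(-3)*conj(1) + 2*(1)*conj(-1) + 2*(-1)*conj(-1)]
      = (1/8)[(9) + (-3) + (-6) + (-2) + (2)] = 0/8 = 0
  <chi_rho, chi_3> = (1/8)[1*(9)*conj(1) + 1*(-3)*conj(1) + 2*(-3)*conj(-1) + 2*(1)*conj(1) + 2*(-1)*conj(-1)]
      = (1/8)[(9) + (-3) + (6) + (2) + (2)] = 16/8 = 2
  <chi_rho, chi_4> = (1/8)[1*(9)*conj(1) + 1*(-3)*conj(1) + 2*(-3)*conj(-1) + 2*(1)*conj(-1) + 2*(-1)*conj(1)]
      = (1/8)[(9) + (-3) + (6) + (-2) + (-2)] = 8/8 = 1
  <chi_rho, chi_5> = (1/8)[1*(9)*conj(2) + 1*(-3)*conj(-2) + 2*(-3)*conj(0) + 2*(1)*conj(0) + 2*(-1)*conj(0)]
      = (1/8)[(18) + (6) + (0) + (0) + (0)] = 24/8 = 3
Dimension check: dim(rho) = sum (mult * dim) = 0*1 + 0*1 + 2*1 + 1*1 + 3*2 = 9 = chi_rho(e) = 9.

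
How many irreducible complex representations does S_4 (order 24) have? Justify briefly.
5

Derivation: The number of irreducible complex representations of a finite group equals its number of conjugacy classes. Conjugacy classes in S_4 correspond to cycle types, i.e. partitions of 4; there are p(4) = 5 of them, so S_4 (order 24) has exactly 5 irreducible complex representations.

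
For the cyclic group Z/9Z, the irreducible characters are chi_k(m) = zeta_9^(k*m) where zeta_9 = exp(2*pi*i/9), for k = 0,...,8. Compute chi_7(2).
chi_7(2) = zeta_9^14 = exp(-8*I*pi/9)

Why: chi_7(2) = zeta_9^(7*2) = zeta_9^14. Since zeta_9^9 = 1, this equals zeta_9^5 = exp(2*pi*i*5/9) = exp(-8*I*pi/9).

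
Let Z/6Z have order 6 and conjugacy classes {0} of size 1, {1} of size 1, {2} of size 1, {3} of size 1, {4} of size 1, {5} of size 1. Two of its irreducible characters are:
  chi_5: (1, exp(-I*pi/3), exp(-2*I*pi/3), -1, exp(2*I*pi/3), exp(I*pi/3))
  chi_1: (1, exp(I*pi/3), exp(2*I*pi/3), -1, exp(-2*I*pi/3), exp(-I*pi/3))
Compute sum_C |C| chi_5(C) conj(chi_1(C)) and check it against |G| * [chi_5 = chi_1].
Sum = 0; so <chi_5, chi_1> = 0 (distinct irreducibles are orthogonal).

Details: Compute term by term over conjugacy classes (|C| * chi_5(C) * conj(chi_1(C))):
  1*(1)*conj(1) + 1*(exp(-I*pi/3))*conj(exp(I*pi/3)) + 1*(exp(-2*I*pi/3))*conj(exp(2*I*pi/3)) + 1*(-1)*conj(-1) + 1*(exp(2*I*pi/3))*conj(exp(-2*I*pi/3)) + 1*(exp(I*pi/3))*conj(exp(-I*pi/3))
  = (1) + (exp(-2*I*pi/3)) + (exp(2*I*pi/3)) + (1) + (exp(-2*I*pi/3)) + (exp(2*I*pi/3))
  = 0.
(Exp terms are combined using exp(i*s)*conj(exp(i*t)) = exp(i*(s-t)), and sums of them are collapsed using the identity that for every m > 1 the m distinct m-th roots of unity sum to 0, e.g. 1 + exp(2*I*pi/3) + exp(-2*I*pi/3) = 0.)
Dividing by |G| = 6 gives 0/6 = 0, matching the row-orthogonality relation <chi_5, chi_1> = [chi_5 = chi_1].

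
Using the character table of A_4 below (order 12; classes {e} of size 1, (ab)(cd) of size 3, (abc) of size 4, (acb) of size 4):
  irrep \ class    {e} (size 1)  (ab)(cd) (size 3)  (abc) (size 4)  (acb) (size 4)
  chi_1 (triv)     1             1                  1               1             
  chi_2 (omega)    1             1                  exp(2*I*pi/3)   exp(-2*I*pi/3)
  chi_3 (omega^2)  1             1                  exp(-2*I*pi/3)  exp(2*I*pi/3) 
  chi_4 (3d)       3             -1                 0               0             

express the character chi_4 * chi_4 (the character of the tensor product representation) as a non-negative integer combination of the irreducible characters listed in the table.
chi_4 tensor chi_4 = chi_1 + chi_2 + chi_3 + 2*chi_4 (all other irreducibles have multiplicity 0).

Reasoning: The character of a tensor product is the pointwise product (chi_4 * chi_4)(C) = chi_4(C) * chi_4(C):
  {e}: (3)*(3), (ab)(cd): (-1)*(-1), (abc): (0)*(0), (acb): (0)*(0)
so (chi_4 * chi_4) takes values
  {e} -> 9, (ab)(cd) -> 1, (abc) -> 0, (acb) -> 0.
Now take the inner product of this character with each irreducible chi from the table, <chi_4*chi_4, chi> = (1/12) sum_C |C| (chi_4*chi_4)(C) conj(chi(C)):
  <chi_4*chi_4, chi_1> = (1/12)[1*(9)*conj(1) + 3*(1)*conj(1) + 4*(0)*conj(1) + 4*(0)*conj(1)]
      = (1/12)[(9) + (3) + (0) + (0)] = 12/12 = 1
  <chi_4*chi_4, chi_2> = (1/12)[1*(9)*conj(1) + 3*(1)*conj(1) + 4*(0)*conj(exp(2*I*pi/3)) + 4*(0)*conj(exp(-2*I*pi/3))]
      = (1/12)[(9) + (3) + (0) + (0)] = 12/12 = 1
  <chi_4*chi_4, chi_3> = (1/12)[1*(9)*conj(1) + 3*(1)*conj(1) + 4*(0)*conj(exp(-2*I*pi/3)) + 4*(0)*conj(exp(2*I*pi/3))]
      = (1/12)[(9) + (3) + (0) + (0)] = 12/12 = 1
  <chi_4*chi_4, chi_4> = (1/12)[1*(9)*conj(3) + 3*(1)*conj(-1) + 4*(0)*conj(0) + 4*(0)*conj(0)]
      = (1/12)[(27) + (-3) + (0) + (0)] = 24/12 = 2
(Exp terms are combined using exp(i*s)*conj(exp(i*t)) = exp(i*(s-t)), and sums of them are collapsed using the identity that for every m > 1 the m distinct m-th roots of unity sum to 0, e.g. 1 + exp(2*I*pi/3) + exp(-2*I*pi/3) = 0.)
Hence the multiplicities are chi_1: 1, chi_2: 1, chi_3: 1, chi_4: 2. Dimension check: dim(chi_4)*dim(chi_4) = 3*3 = 9 and sum (mult * dim) = 1*1 + 1*1 + 1*1 + 2*3 = 9.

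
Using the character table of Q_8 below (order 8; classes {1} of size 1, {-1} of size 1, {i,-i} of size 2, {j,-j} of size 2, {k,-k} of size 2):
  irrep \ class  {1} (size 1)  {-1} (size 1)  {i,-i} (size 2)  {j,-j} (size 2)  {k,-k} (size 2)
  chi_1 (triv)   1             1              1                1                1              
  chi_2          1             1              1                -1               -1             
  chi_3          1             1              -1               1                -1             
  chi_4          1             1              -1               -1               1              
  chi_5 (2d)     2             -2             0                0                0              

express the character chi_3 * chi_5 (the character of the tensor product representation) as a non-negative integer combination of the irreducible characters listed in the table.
chi_3 tensor chi_5 = chi_5 (all other irreducibles have multiplicity 0).

Solution. The character of a tensor product is the pointwise product (chi_3 * chi_5)(C) = chi_3(C) * chi_5(C):
  {1}: (1)*(2), {-1}: (1)*(-2), {i,-i}: (-1)*(0), {j,-j}: (1)*(0), {k,-k}: (-1)*(0)
so (chi_3 * chi_5) takes values
  {1} -> 2, {-1} -> -2, {i,-i} -> 0, {j,-j} -> 0, {k,-k} -> 0.
Now take the inner product of this character with each irreducible chi from the table, <chi_3*chi_5, chi> = (1/8) sum_C |C| (chi_3*chi_5)(C) conj(chi(C)):
  <chi_3*chi_5, chi_1> = (1/8)[1*(2)*conj(1) + 1*(-2)*conj(1) + 2*(0)*conj(1) + 2*(0)*conj(1) + 2*(0)*conj(1)]
      = (1/8)[(2) + (-2) + (0) + (0) + (0)] = 0/8 = 0
  <chi_3*chi_5, chi_2> = (1/8)[1*(2)*conj(1) + 1*(-2)*conj(1) + 2*(0)*conj(1) + 2*(0)*conj(-1) + 2*(0)*conj(-1)]
      = (1/8)[(2) + (-2) + (0) + (0) + (0)] = 0/8 = 0
  <chi_3*chi_5, chi_3> = (1/8)[1*(2)*conj(1) + 1*(-2)*conj(1) + 2*(0)*conj(-1) + 2*(0)*conj(1) + 2*(0)*conj(-1)]
      = (1/8)[(2) + (-2) + (0) + (0) + (0)] = 0/8 = 0
  <chi_3*chi_5, chi_4> = (1/8)[1*(2)*conj(1) + 1*(-2)*conj(1) + 2*(0)*conj(-1) + 2*(0)*conj(-1) + 2*(0)*conj(1)]
      = (1/8)[(2) + (-2) + (0) + (0) + (0)] = 0/8 = 0
  <chi_3*chi_5, chi_5> = (1/8)[1*(2)*conj(2) + 1*(-2)*conj(-2) + 2*(0)*conj(0) + 2*(0)*conj(0) + 2*(0)*conj(0)]
      = (1/8)[(4) + (4) + (0) + (0) + (0)] = 8/8 = 1
Hence the multiplicities are chi_5: 1. Dimension check: dim(chi_3)*dim(chi_5) = 1*2 = 2 and sum (mult * dim) = 1*2 = 2.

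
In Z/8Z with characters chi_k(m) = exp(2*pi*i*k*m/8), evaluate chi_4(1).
chi_4(1) = zeta_8^4 = -1

chi_4(1) = zeta_8^(4*1) = zeta_8^4. Since zeta_8^8 = 1, this equals zeta_8^4 = exp(2*pi*i*4/8) = -1.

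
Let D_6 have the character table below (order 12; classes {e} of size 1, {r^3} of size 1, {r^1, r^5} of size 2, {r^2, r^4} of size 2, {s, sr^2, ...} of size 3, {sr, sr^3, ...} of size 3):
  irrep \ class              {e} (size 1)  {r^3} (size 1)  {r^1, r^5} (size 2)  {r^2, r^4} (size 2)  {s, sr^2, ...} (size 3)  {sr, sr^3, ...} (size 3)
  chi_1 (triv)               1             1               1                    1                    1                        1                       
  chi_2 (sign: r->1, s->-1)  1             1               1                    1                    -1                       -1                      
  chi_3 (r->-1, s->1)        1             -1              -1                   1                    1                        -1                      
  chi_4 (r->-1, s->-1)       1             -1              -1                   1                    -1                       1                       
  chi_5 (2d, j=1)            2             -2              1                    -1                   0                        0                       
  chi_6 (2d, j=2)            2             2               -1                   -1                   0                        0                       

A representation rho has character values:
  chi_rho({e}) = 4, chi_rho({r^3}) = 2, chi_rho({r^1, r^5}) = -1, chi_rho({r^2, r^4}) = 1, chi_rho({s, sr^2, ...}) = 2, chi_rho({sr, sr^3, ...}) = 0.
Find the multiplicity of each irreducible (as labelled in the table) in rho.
Multiplicities: chi_1: 1, chi_2: 0, chi_3: 1, chi_4: 0, chi_5: 0, chi_6: 1.

Argument: Use <chi_rho, chi> = (1/|G|) sum_C |C| * chi_rho(C) * conj(chi(C)) with |G| = 12 for each irreducible chi in the table:
  <chi_rho, chi_1> = (1/12)[1*(4)*conj(1) + 1*(2)*conj(1) + 2*(-1)*conj(1) + 2*(1)*conj(1) + 3*(2)*conj(1) + 3*(0)*conj(1)]
      = (1/12)[(4) + (2) + (-2) + (2) + (6) + (0)] = 12/12 = 1
  <chi_rho, chi_2> = (1/12)[1*(4)*conj(1) + 1*(2)*conj(1) + 2*(-1)*conj(1) + 2*(1)*conj(1) + 3*(2)*conj(-1) + 3*(0)*conj(-1)]
      = (1/12)[(4) + (2) + (-2) + (2) + (-6) + (0)] = 0/12 = 0
  <chi_rho, chi_3> = (1/12)[1*(4)*conj(1) + 1*(2)*conj(-1) + 2*(-1)*conj(-1) + 2*(1)*conj(1) + 3*(2)*conj(1) + 3*(0)*conj(-1)]
      = (1/12)[(4) + (-2) + (2) + (2) + (6) + (0)] = 12/12 = 1
  <chi_rho, chi_4> = (1/12)[1*(4)*conj(1) + 1*(2)*conj(-1) + 2*(-1)*conj(-1) + 2*(1)*conj(1) + 3*(2)*conj(-1) + 3*(0)*conj(1)]
      = (1/12)[(4) + (-2) + (2) + (2) + (-6) + (0)] = 0/12 = 0
  <chi_rho, chi_5> = (1/12)[1*(4)*conj(2) + 1*(2)*conj(-2) + 2*(-1)*conj(1) + 2*(1)*conj(-1) + 3*(2)*conj(0) + 3*(0)*conj(0)]
      = (1/12)[(8) + (-4) + (-2) + (-2) + (0) + (0)] = 0/12 = 0
  <chi_rho, chi_6> = (1/12)[1*(4)*conj(2) + 1*(2)*conj(2) + 2*(-1)*conj(-1) + 2*(1)*conj(-1) + 3*(2)*conj(0) + 3*(0)*conj(0)]
      = (1/12)[(8) + (4) + (2) + (-2) + (0) + (0)] = 12/12 = 1
Dimension check: dim(rho) = sum (mult * dim) = 1*1 + 0*1 + 1*1 + 0*1 + 0*2 + 1*2 = 4 = chi_rho(e) = 4.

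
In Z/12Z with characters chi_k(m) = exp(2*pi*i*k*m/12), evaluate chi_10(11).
chi_10(11) = zeta_12^110 = exp(I*pi/3)

Argument: chi_10(11) = zeta_12^(10*11) = zeta_12^110. Since zeta_12^12 = 1, this equals zeta_12^2 = exp(2*pi*i*2/12) = exp(I*pi/3).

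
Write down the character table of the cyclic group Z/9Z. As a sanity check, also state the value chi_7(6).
Character table of Z/9Z (irreps indexed chi_0,...,chi_8 with chi_k(m) = zeta_9^(k*m), zeta_9 = exp(2*pi*i/9)):
  irrep \ class  {0} (size 1)  {1} (size 1)    {2} (size 1)    {3} (size 1)    {4} (size 1)    {5} (size 1)    {6} (size 1)    {7} (size 1)    {8} (size 1)  
  chi_0          1             1               1               1               1               1               1               1               1             
  chi_1          1             exp(2*I*pi/9)   exp(4*I*pi/9)   exp(2*I*pi/3)   exp(8*I*pi/9)   exp(-8*I*pi/9)  exp(-2*I*pi/3)  exp(-4*I*pi/9)  exp(-2*I*pi/9)
  chi_2          1             exp(4*I*pi/9)   exp(8*I*pi/9)   exp(-2*I*pi/3)  exp(-2*I*pi/9)  exp(2*I*pi/9)   exp(2*I*pi/3)   exp(-8*I*pi/9)  exp(-4*I*pi/9)
  chi_3          1             exp(2*I*pi/3)   exp(-2*I*pi/3)  1               exp(2*I*pi/3)   exp(-2*I*pi/3)  1               exp(2*I*pi/3)   exp(-2*I*pi/3)
  chi_4          1             exp(8*I*pi/9)   exp(-2*I*pi/9)  exp(2*I*pi/3)   exp(-4*I*pi/9)  exp(4*I*pi/9)   exp(-2*I*pi/3)  exp(2*I*pi/9)   exp(-8*I*pi/9)
  chi_5          1             exp(-8*I*pi/9)  exp(2*I*pi/9)   exp(-2*I*pi/3)  exp(4*I*pi/9)   exp(-4*I*pi/9)  exp(2*I*pi/3)   exp(-2*I*pi/9)  exp(8*I*pi/9) 
  chi_6          1             exp(-2*I*pi/3)  exp(2*I*pi/3)   1               exp(-2*I*pi/3)  exp(2*I*pi/3)   1               exp(-2*I*pi/3)  exp(2*I*pi/3) 
  chi_7          1             exp(-4*I*pi/9)  exp(-8*I*pi/9)  exp(2*I*pi/3)   exp(2*I*pi/9)   exp(-2*I*pi/9)  exp(-2*I*pi/3)  exp(8*I*pi/9)   exp(4*I*pi/9) 
  chi_8          1             exp(-2*I*pi/9)  exp(-4*I*pi/9)  exp(-2*I*pi/3)  exp(-8*I*pi/9)  exp(8*I*pi/9)   exp(2*I*pi/3)   exp(4*I*pi/9)   exp(2*I*pi/9) 

Spot check: chi_7(6) = zeta_9^(7*6) = zeta_9^42 = exp(-2*I*pi/3).

Explanation: Z/9Z is abelian, so all 9 irreducible complex representations are 1-dimensional. They are given by chi_k(m) = zeta_9^(k*m) for k = 0,...,8. Row orthogonality: sum_m chi_k(m) conj(chi_l(m)) = 9 * [k = l].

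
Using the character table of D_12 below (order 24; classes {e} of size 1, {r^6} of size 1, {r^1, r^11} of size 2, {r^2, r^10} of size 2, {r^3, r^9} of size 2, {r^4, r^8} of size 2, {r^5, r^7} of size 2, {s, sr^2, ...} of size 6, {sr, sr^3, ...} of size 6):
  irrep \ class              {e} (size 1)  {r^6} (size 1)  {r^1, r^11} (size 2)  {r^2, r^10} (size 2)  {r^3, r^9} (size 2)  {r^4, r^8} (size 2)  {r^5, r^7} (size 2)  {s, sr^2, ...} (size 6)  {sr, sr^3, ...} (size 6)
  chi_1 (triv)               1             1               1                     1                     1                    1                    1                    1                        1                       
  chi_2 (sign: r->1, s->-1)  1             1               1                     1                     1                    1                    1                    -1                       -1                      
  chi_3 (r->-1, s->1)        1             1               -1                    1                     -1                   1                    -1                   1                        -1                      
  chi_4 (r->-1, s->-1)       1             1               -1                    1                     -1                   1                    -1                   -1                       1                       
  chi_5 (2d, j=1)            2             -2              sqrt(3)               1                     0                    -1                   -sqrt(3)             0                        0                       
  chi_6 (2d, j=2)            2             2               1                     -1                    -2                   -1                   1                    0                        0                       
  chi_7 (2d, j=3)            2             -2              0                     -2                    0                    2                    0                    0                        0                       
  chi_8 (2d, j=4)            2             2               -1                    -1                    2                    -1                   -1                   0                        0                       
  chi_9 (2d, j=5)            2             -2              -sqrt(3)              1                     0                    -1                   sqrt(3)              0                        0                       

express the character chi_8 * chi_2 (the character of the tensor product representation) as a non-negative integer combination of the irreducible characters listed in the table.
chi_8 tensor chi_2 = chi_8 (all other irreducibles have multiplicity 0).

Solution. The character of a tensor product is the pointwise product (chi_8 * chi_2)(C) = chi_8(C) * chi_2(C):
  {e}: (2)*(1), {r^6}: (2)*(1), {r^1, r^11}: (-1)*(1), {r^2, r^10}: (-1)*(1), {r^3, r^9}: (2)*(1), {r^4, r^8}: (-1)*(1), {r^5, r^7}: (-1)*(1), {s, sr^2, ...}: (0)*(-1), {sr, sr^3, ...}: (0)*(-1)
so (chi_8 * chi_2) takes values
  {e} -> 2, {r^6} -> 2, {r^1, r^11} -> -1, {r^2, r^10} -> -1, {r^3, r^9} -> 2, {r^4, r^8} -> -1, {r^5, r^7} -> -1, {s, sr^2, ...} -> 0, {sr, sr^3, ...} -> 0.
Now take the inner product of this character with each irreducible chi from the table, <chi_8*chi_2, chi> = (1/24) sum_C |C| (chi_8*chi_2)(C) conj(chi(C)):
  <chi_8*chi_2, chi_1> = (1/24)[1*(2)*conj(1) + 1*(2)*conj(1) + 2*(-1)*conj(1) + 2*(-1)*conj(1) + 2*(2)*conj(1) + 2*(-1)*conj(1) + 2*(-1)*conj(1) + 6*(0)*conj(1) + 6*(0)*conj(1)]
      = (1/24)[(2) + (2) + (-2) + (-2) + (4) + (-2) + (-2) + (0) + (0)] = 0/24 = 0
  <chi_8*chi_2, chi_2> = (1/24)[1*(2)*conj(1) + 1*(2)*conj(1) + 2*(-1)*conj(1) + 2*(-1)*conj(1) + 2*(2)*conj(1) + 2*(-1)*conj(1) + 2*(-1)*conj(1) + 6*(0)*conj(-1) + 6*(0)*conj(-1)]
      = (1/24)[(2) + (2) + (-2) + (-2) + (4) + (-2) + (-2) + (0) + (0)] = 0/24 = 0
  <chi_8*chi_2, chi_3> = (1/24)[1*(2)*conj(1) + 1*(2)*conj(1) + 2*(-1)*conj(-1) + 2*(-1)*conj(1) + 2*(2)*conj(-1) + 2*(-1)*conj(1) + 2*(-1)*conj(-1) + 6*(0)*conj(1) + 6*(0)*conj(-1)]
      = (1/24)[(2) + (2) + (2) + (-2) + (-4) + (-2) + (2) + (0) + (0)] = 0/24 = 0
  <chi_8*chi_2, chi_4> = (1/24)[1*(2)*conj(1) + 1*(2)*conj(1) + 2*(-1)*conj(-1) + 2*(-1)*conj(1) + 2*(2)*conj(-1) + 2*(-1)*conj(1) + 2*(-1)*conj(-1) + 6*(0)*conj(-1) + 6*(0)*conj(1)]
      = (1/24)[(2) + (2) + (2) + (-2) + (-4) + (-2) + (2) + (0) + (0)] = 0/24 = 0
  <chi_8*chi_2, chi_5> = (1/24)[1*(2)*conj(2) + 1*(2)*conj(-2) + 2*(-1)*conj(sqrt(3)) + 2*(-1)*conj(1) + 2*(2)*conj(0) + 2*(-1)*conj(-1) + 2*(-1)*conj(-sqrt(3)) + 6*(0)*conj(0) + 6*(0)*conj(0)]
      = (1/24)[(4) + (-4) + (-2*sqrt(3)) + (-2) + (0) + (2) + (2*sqrt(3)) + (0) + (0)] = 0/24 = 0
  <chi_8*chi_2, chi_6> = (1/24)[1*(2)*conj(2) + 1*(2)*conj(2) + 2*(-1)*conj(1) + 2*(-1)*conj(-1) + 2*(2)*conj(-2) + 2*(-1)*conj(-1) + 2*(-1)*conj(1) + 6*(0)*conj(0) + 6*(0)*conj(0)]
      = (1/24)[(4) + (4) + (-2) + (2) + (-8) + (2) + (-2) + (0) + (0)] = 0/24 = 0
  <chi_8*chi_2, chi_7> = (1/24)[1*(2)*conj(2) + 1*(2)*conj(-2) + 2*(-1)*conj(0) + 2*(-1)*conj(-2) + 2*(2)*conj(0) + 2*(-1)*conj(2) + 2*(-1)*conj(0) + 6*(0)*conj(0) + 6*(0)*conj(0)]
      = (1/24)[(4) + (-4) + (0) + (4) + (0) + (-4) + (0) + (0) + (0)] = 0/24 = 0
  <chi_8*chi_2, chi_8> = (1/24)[1*(2)*conj(2) + 1*(2)*conj(2) + 2*(-1)*conj(-1) + 2*(-1)*conj(-1) + 2*(2)*conj(2) + 2*(-1)*conj(-1) + 2*(-1)*conj(-1) + 6*(0)*conj(0) + 6*(0)*conj(0)]
      = (1/24)[(4) + (4) + (2) + (2) + (8) + (2) + (2) + (0) + (0)] = 24/24 = 1
  <chi_8*chi_2, chi_9> = (1/24)[1*(2)*conj(2) + 1*(2)*conj(-2) + 2*(-1)*conj(-sqrt(3)) + 2*(-1)*conj(1) + 2*(2)*conj(0) + 2*(-1)*conj(-1) + 2*(-1)*conj(sqrt(3)) + 6*(0)*conj(0) + 6*(0)*conj(0)]
      = (1/24)[(4) + (-4) + (2*sqrt(3)) + (-2) + (0) + (2) + (-2*sqrt(3)) + (0) + (0)] = 0/24 = 0
Hence the multiplicities are chi_8: 1. Dimension check: dim(chi_8)*dim(chi_2) = 2*1 = 2 and sum (mult * dim) = 1*2 = 2.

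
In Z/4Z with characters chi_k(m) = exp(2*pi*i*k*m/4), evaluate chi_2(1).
chi_2(1) = zeta_4^2 = -1

Justification: chi_2(1) = zeta_4^(2*1) = zeta_4^2. Since zeta_4^4 = 1, this equals zeta_4^2 = exp(2*pi*i*2/4) = -1.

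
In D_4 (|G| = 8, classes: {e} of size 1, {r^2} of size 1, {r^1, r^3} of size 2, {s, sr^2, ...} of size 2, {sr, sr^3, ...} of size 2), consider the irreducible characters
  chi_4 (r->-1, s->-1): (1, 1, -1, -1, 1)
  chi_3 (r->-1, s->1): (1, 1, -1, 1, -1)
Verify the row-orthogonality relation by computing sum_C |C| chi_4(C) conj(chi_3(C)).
Sum = 0; so <chi_4, chi_3> = 0 (distinct irreducibles are orthogonal).

Details: Compute term by term over conjugacy classes (|C| * chi_4(C) * conj(chi_3(C))):
  1*(1)*conj(1) + 1*(1)*conj(1) + 2*(-1)*conj(-1) + 2*(-1)*conj(1) + 2*(1)*conj(-1)
  = (1) + (1) + (2) + (-2) + (-2)
  = 0.
Dividing by |G| = 8 gives 0/8 = 0, matching the row-orthogonality relation <chi_4, chi_3> = [chi_4 = chi_3].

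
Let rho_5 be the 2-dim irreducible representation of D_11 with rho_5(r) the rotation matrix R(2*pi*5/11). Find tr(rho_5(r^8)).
chi_{rho_5}(r^8) = 2*cos(2*pi*5*8/11) = -2*cos(3*pi/11)

Proof sketch: rho_5(r^8) is rotation by angle 2*pi*5*8/11, whose trace is 2*cos(2*pi*5*8/11) = -2*cos(3*pi/11).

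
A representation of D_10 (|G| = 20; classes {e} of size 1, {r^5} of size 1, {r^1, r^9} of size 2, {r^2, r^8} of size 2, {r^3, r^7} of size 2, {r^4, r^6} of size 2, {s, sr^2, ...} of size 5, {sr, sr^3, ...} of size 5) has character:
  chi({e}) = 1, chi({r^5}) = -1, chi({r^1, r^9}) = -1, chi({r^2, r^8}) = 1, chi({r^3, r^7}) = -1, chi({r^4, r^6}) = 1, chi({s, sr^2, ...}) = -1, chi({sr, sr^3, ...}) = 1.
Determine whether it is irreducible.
Irreducible: <chi, chi> = 1.

Derivation: <chi, chi> = (1/|G|) sum_C |C| * |chi(C)|^2 = (1/20)[1*|1|^2 + 1*|-1|^2 + 2*|-1|^2 + 2*|1|^2 + 2*|-1|^2 + 2*|1|^2 + 5*|-1|^2 + 5*|1|^2]
  = (1/20)[(1) + (1) + (2) + (2) + (2) + (2) + (5) + (5)] = 20/20 = 1.
A character is irreducible iff <chi, chi> = 1, so this representation is irreducible.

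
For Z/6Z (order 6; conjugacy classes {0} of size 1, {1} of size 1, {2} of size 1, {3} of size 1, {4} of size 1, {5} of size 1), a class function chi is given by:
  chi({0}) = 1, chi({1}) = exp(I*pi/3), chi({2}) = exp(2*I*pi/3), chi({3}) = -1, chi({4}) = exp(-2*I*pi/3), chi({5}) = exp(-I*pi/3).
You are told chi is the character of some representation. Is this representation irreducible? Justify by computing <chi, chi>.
Irreducible: <chi, chi> = 1.

Explanation: <chi, chi> = (1/|G|) sum_C |C| * |chi(C)|^2 = (1/6)[1*|1|^2 + 1*|exp(I*pi/3)|^2 + 1*|exp(2*I*pi/3)|^2 + 1*|-1|^2 + 1*|exp(-2*I*pi/3)|^2 + 1*|exp(-I*pi/3)|^2]
  = (1/6)[(1) + (1) + (1) + (1) + (1) + (1)] = 6/6 = 1.
(Exp terms are combined using exp(i*s)*conj(exp(i*t)) = exp(i*(s-t)), and sums of them are collapsed using the identity that for every m > 1 the m distinct m-th roots of unity sum to 0, e.g. 1 + exp(2*I*pi/3) + exp(-2*I*pi/3) = 0.)
A character is irreducible iff <chi, chi> = 1, so this representation is irreducible.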